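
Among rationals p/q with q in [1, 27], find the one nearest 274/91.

Expand x = 274/91 as a continued fraction with the Euclidean algorithm:
  274 = 3*91 + 1, so a_0 = 3.
  91 = 91*1 + 0, so a_1 = 91.
so x = [3; 91].
Convergents (p_i = a_i*p_{i-1} + p_{i-2}, q_i = a_i*q_{i-1} + q_{i-2} with p_{-2}=0, p_{-1}=1, q_{-2}=1, q_{-1}=0), until the denominator exceeds 27:
  i=0: a_0=3, p_0 = 3*1 + 0 = 3, q_0 = 3*0 + 1 = 1.
  i=1: a_1=91, p_1 = 91*3 + 1 = 274, q_1 = 91*1 + 0 = 91.
q_1 = 91 > 27, so the last convergent with denominator <= 27 is p_0/q_0 = 3/1.
The closest fraction with denominator <= 27 is either p_0/q_0 or the intermediate fraction (k*p_0 + p_{-1})/(k*q_0 + q_{-1}) with the largest k >= 1 whose denominator stays <= 27; these approach x as k grows, and every other convergent or intermediate fraction in range is farther away.
Largest k: floor((27 - q_{-1})/q_0) = floor((27 - 0)/1) = 27 (using the seeds p_{-1} = 1, q_{-1} = 0).
That gives (27*3 + 1)/(27*1 + 0) = 82/27.
Compare the errors: |x - 3/1| = |274*1 - 3*91|/(91*1) = 1/91, and |x - 82/27| = |274*27 - 82*91|/(91*27) = 64/2457.
Cross-multiplying, 1*2457 = 2457 < 5824 = 64*91, so 1/91 is smaller: the convergent 3/1 is closer to x than 82/27.

3/1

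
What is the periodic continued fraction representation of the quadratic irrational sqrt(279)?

[16; (1, 2, 2, 1, 2, 2, 1, 32)]

Write x_i = (sqrt(279) + m_i)/d_i with (m_0, d_0) = (0, 1). a_0 = floor(sqrt(279)) = 16, since 16^2 = 256 <= 279 < 289 = 17^2.
Iterate m_{i+1} = d_i*a_i - m_i, d_{i+1} = (279 - m_{i+1}^2)/d_i, a_{i+1} = floor((a_0 + m_{i+1})/d_{i+1}):
  m_1 = 1*16 - 0 = 16, d_1 = (279 - 16^2)/1 = 23/1 = 23, a_1 = floor((16 + 16)/23) = 1.
  m_2 = 23*1 - 16 = 7, d_2 = (279 - 7^2)/23 = 230/23 = 10, a_2 = floor((16 + 7)/10) = 2.
  m_3 = 10*2 - 7 = 13, d_3 = (279 - 13^2)/10 = 110/10 = 11, a_3 = floor((16 + 13)/11) = 2.
  m_4 = 11*2 - 13 = 9, d_4 = (279 - 9^2)/11 = 198/11 = 18, a_4 = floor((16 + 9)/18) = 1.
  m_5 = 18*1 - 9 = 9, d_5 = (279 - 9^2)/18 = 198/18 = 11, a_5 = floor((16 + 9)/11) = 2.
  m_6 = 11*2 - 9 = 13, d_6 = (279 - 13^2)/11 = 110/11 = 10, a_6 = floor((16 + 13)/10) = 2.
  m_7 = 10*2 - 13 = 7, d_7 = (279 - 7^2)/10 = 230/10 = 23, a_7 = floor((16 + 7)/23) = 1.
  m_8 = 23*1 - 7 = 16, d_8 = (279 - 16^2)/23 = 23/23 = 1, a_8 = floor((16 + 16)/1) = 32.
  m_9 = 1*32 - 16 = 16, d_9 = (279 - 16^2)/1 = 23/1 = 23: (m_9, d_9) = (m_1, d_1) = (16, 23), so from here the quotients repeat a_1, ..., a_8; the period length is 8.
Hence the expansion of sqrt(279) is a_0 = 16 followed by the repeating block 1, 2, 2, 1, 2, 2, 1, 32 (period 8).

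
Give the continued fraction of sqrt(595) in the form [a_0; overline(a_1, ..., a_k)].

[24; overline(2, 1, 1, 4, 1, 4, 1, 1, 2, 48)]

Write x_i = (sqrt(595) + m_i)/d_i with (m_0, d_0) = (0, 1). a_0 = floor(sqrt(595)) = 24, since 24^2 = 576 <= 595 < 625 = 25^2.
Iterate m_{i+1} = d_i*a_i - m_i, d_{i+1} = (595 - m_{i+1}^2)/d_i, a_{i+1} = floor((a_0 + m_{i+1})/d_{i+1}):
  m_1 = 1*24 - 0 = 24, d_1 = (595 - 24^2)/1 = 19/1 = 19, a_1 = floor((24 + 24)/19) = 2.
  m_2 = 19*2 - 24 = 14, d_2 = (595 - 14^2)/19 = 399/19 = 21, a_2 = floor((24 + 14)/21) = 1.
  m_3 = 21*1 - 14 = 7, d_3 = (595 - 7^2)/21 = 546/21 = 26, a_3 = floor((24 + 7)/26) = 1.
  m_4 = 26*1 - 7 = 19, d_4 = (595 - 19^2)/26 = 234/26 = 9, a_4 = floor((24 + 19)/9) = 4.
  m_5 = 9*4 - 19 = 17, d_5 = (595 - 17^2)/9 = 306/9 = 34, a_5 = floor((24 + 17)/34) = 1.
  m_6 = 34*1 - 17 = 17, d_6 = (595 - 17^2)/34 = 306/34 = 9, a_6 = floor((24 + 17)/9) = 4.
  m_7 = 9*4 - 17 = 19, d_7 = (595 - 19^2)/9 = 234/9 = 26, a_7 = floor((24 + 19)/26) = 1.
  m_8 = 26*1 - 19 = 7, d_8 = (595 - 7^2)/26 = 546/26 = 21, a_8 = floor((24 + 7)/21) = 1.
  m_9 = 21*1 - 7 = 14, d_9 = (595 - 14^2)/21 = 399/21 = 19, a_9 = floor((24 + 14)/19) = 2.
  m_10 = 19*2 - 14 = 24, d_10 = (595 - 24^2)/19 = 19/19 = 1, a_10 = floor((24 + 24)/1) = 48.
  m_11 = 1*48 - 24 = 24, d_11 = (595 - 24^2)/1 = 19/1 = 19: (m_11, d_11) = (m_1, d_1) = (24, 19), so from here the quotients repeat a_1, ..., a_10; the period length is 10.
Hence the expansion of sqrt(595) is a_0 = 24 followed by the repeating block 2, 1, 1, 4, 1, 4, 1, 1, 2, 48 (period 10).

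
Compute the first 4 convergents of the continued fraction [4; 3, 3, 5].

Using the convergent recurrence p_i = a_i*p_{i-1} + p_{i-2}, q_i = a_i*q_{i-1} + q_{i-2} with p_{-2}=0, p_{-1}=1, q_{-2}=1, q_{-1}=0:
  i=0: a_0=4, p_0 = 4*1 + 0 = 4, q_0 = 4*0 + 1 = 1.
  i=1: a_1=3, p_1 = 3*4 + 1 = 13, q_1 = 3*1 + 0 = 3.
  i=2: a_2=3, p_2 = 3*13 + 4 = 43, q_2 = 3*3 + 1 = 10.
  i=3: a_3=5, p_3 = 5*43 + 13 = 228, q_3 = 5*10 + 3 = 53.

4/1, 13/3, 43/10, 228/53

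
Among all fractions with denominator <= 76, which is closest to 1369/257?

277/52

Expand x = 1369/257 as a continued fraction with the Euclidean algorithm:
  1369 = 5*257 + 84, so a_0 = 5.
  257 = 3*84 + 5, so a_1 = 3.
  84 = 16*5 + 4, so a_2 = 16.
  5 = 1*4 + 1, so a_3 = 1.
  4 = 4*1 + 0, so a_4 = 4.
so x = [5; 3, 16, 1, 4].
Convergents (p_i = a_i*p_{i-1} + p_{i-2}, q_i = a_i*q_{i-1} + q_{i-2} with p_{-2}=0, p_{-1}=1, q_{-2}=1, q_{-1}=0), until the denominator exceeds 76:
  i=0: a_0=5, p_0 = 5*1 + 0 = 5, q_0 = 5*0 + 1 = 1.
  i=1: a_1=3, p_1 = 3*5 + 1 = 16, q_1 = 3*1 + 0 = 3.
  i=2: a_2=16, p_2 = 16*16 + 5 = 261, q_2 = 16*3 + 1 = 49.
  i=3: a_3=1, p_3 = 1*261 + 16 = 277, q_3 = 1*49 + 3 = 52.
  i=4: a_4=4, p_4 = 4*277 + 261 = 1369, q_4 = 4*52 + 49 = 257.
q_4 = 257 > 76, so the last convergent with denominator <= 76 is p_3/q_3 = 277/52.
The closest fraction with denominator <= 76 is either p_3/q_3 or the intermediate fraction (k*p_3 + p_2)/(k*q_3 + q_2) with the largest k >= 1 whose denominator stays <= 76; these approach x as k grows, and every other convergent or intermediate fraction in range is farther away.
Largest k: floor((76 - q_2)/q_3) = floor((76 - 49)/52) = 0.
Since k = 0, no intermediate fraction beyond p_3/q_3 has denominator <= 76, so the convergent 277/52 is the closest (its error is |1369*52 - 277*257|/(257*52) = 1/13364).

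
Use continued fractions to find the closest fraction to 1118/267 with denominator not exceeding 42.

67/16

Expand x = 1118/267 as a continued fraction with the Euclidean algorithm:
  1118 = 4*267 + 50, so a_0 = 4.
  267 = 5*50 + 17, so a_1 = 5.
  50 = 2*17 + 16, so a_2 = 2.
  17 = 1*16 + 1, so a_3 = 1.
  16 = 16*1 + 0, so a_4 = 16.
so x = [4; 5, 2, 1, 16].
Convergents (p_i = a_i*p_{i-1} + p_{i-2}, q_i = a_i*q_{i-1} + q_{i-2} with p_{-2}=0, p_{-1}=1, q_{-2}=1, q_{-1}=0), until the denominator exceeds 42:
  i=0: a_0=4, p_0 = 4*1 + 0 = 4, q_0 = 4*0 + 1 = 1.
  i=1: a_1=5, p_1 = 5*4 + 1 = 21, q_1 = 5*1 + 0 = 5.
  i=2: a_2=2, p_2 = 2*21 + 4 = 46, q_2 = 2*5 + 1 = 11.
  i=3: a_3=1, p_3 = 1*46 + 21 = 67, q_3 = 1*11 + 5 = 16.
  i=4: a_4=16, p_4 = 16*67 + 46 = 1118, q_4 = 16*16 + 11 = 267.
q_4 = 267 > 42, so the last convergent with denominator <= 42 is p_3/q_3 = 67/16.
The closest fraction with denominator <= 42 is either p_3/q_3 or the intermediate fraction (k*p_3 + p_2)/(k*q_3 + q_2) with the largest k >= 1 whose denominator stays <= 42; these approach x as k grows, and every other convergent or intermediate fraction in range is farther away.
Largest k: floor((42 - q_2)/q_3) = floor((42 - 11)/16) = 1.
That gives (1*67 + 46)/(1*16 + 11) = 113/27.
Compare the errors: |x - 67/16| = |1118*16 - 67*267|/(267*16) = 1/4272, and |x - 113/27| = |1118*27 - 113*267|/(267*27) = 15/7209.
Cross-multiplying, 1*7209 = 7209 < 64080 = 15*4272, so 1/4272 is smaller: the convergent 67/16 is closer to x than 113/27.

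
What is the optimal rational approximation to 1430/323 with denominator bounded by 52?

31/7

Expand x = 1430/323 as a continued fraction with the Euclidean algorithm:
  1430 = 4*323 + 138, so a_0 = 4.
  323 = 2*138 + 47, so a_1 = 2.
  138 = 2*47 + 44, so a_2 = 2.
  47 = 1*44 + 3, so a_3 = 1.
  44 = 14*3 + 2, so a_4 = 14.
  3 = 1*2 + 1, so a_5 = 1.
  2 = 2*1 + 0, so a_6 = 2.
so x = [4; 2, 2, 1, 14, 1, 2].
Convergents (p_i = a_i*p_{i-1} + p_{i-2}, q_i = a_i*q_{i-1} + q_{i-2} with p_{-2}=0, p_{-1}=1, q_{-2}=1, q_{-1}=0), until the denominator exceeds 52:
  i=0: a_0=4, p_0 = 4*1 + 0 = 4, q_0 = 4*0 + 1 = 1.
  i=1: a_1=2, p_1 = 2*4 + 1 = 9, q_1 = 2*1 + 0 = 2.
  i=2: a_2=2, p_2 = 2*9 + 4 = 22, q_2 = 2*2 + 1 = 5.
  i=3: a_3=1, p_3 = 1*22 + 9 = 31, q_3 = 1*5 + 2 = 7.
  i=4: a_4=14, p_4 = 14*31 + 22 = 456, q_4 = 14*7 + 5 = 103.
q_4 = 103 > 52, so the last convergent with denominator <= 52 is p_3/q_3 = 31/7.
The closest fraction with denominator <= 52 is either p_3/q_3 or the intermediate fraction (k*p_3 + p_2)/(k*q_3 + q_2) with the largest k >= 1 whose denominator stays <= 52; these approach x as k grows, and every other convergent or intermediate fraction in range is farther away.
Largest k: floor((52 - q_2)/q_3) = floor((52 - 5)/7) = 6.
That gives (6*31 + 22)/(6*7 + 5) = 208/47.
Compare the errors: |x - 31/7| = |1430*7 - 31*323|/(323*7) = 3/2261, and |x - 208/47| = |1430*47 - 208*323|/(323*47) = 26/15181.
Cross-multiplying, 3*15181 = 45543 < 58786 = 26*2261, so 3/2261 is smaller: the convergent 31/7 is closer to x than 208/47.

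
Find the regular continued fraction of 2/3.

[0; 1, 2]

Run the Euclidean algorithm on 2 and 3; the successive quotients are the partial quotients a_0, a_1, ... (each step inverts the fractional part left over by the previous one):
  2 = 0*3 + 2, so a_0 = 0.
  3 = 1*2 + 1, so a_1 = 1.
  2 = 2*1 + 0, so a_2 = 2.
The remainder reaches 0 after 3 divisions, so the expansion has 3 partial quotients, read off in order.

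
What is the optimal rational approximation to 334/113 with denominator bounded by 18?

Expand x = 334/113 as a continued fraction with the Euclidean algorithm:
  334 = 2*113 + 108, so a_0 = 2.
  113 = 1*108 + 5, so a_1 = 1.
  108 = 21*5 + 3, so a_2 = 21.
  5 = 1*3 + 2, so a_3 = 1.
  3 = 1*2 + 1, so a_4 = 1.
  2 = 2*1 + 0, so a_5 = 2.
so x = [2; 1, 21, 1, 1, 2].
Convergents (p_i = a_i*p_{i-1} + p_{i-2}, q_i = a_i*q_{i-1} + q_{i-2} with p_{-2}=0, p_{-1}=1, q_{-2}=1, q_{-1}=0), until the denominator exceeds 18:
  i=0: a_0=2, p_0 = 2*1 + 0 = 2, q_0 = 2*0 + 1 = 1.
  i=1: a_1=1, p_1 = 1*2 + 1 = 3, q_1 = 1*1 + 0 = 1.
  i=2: a_2=21, p_2 = 21*3 + 2 = 65, q_2 = 21*1 + 1 = 22.
q_2 = 22 > 18, so the last convergent with denominator <= 18 is p_1/q_1 = 3/1.
The closest fraction with denominator <= 18 is either p_1/q_1 or the intermediate fraction (k*p_1 + p_0)/(k*q_1 + q_0) with the largest k >= 1 whose denominator stays <= 18; these approach x as k grows, and every other convergent or intermediate fraction in range is farther away.
Largest k: floor((18 - q_0)/q_1) = floor((18 - 1)/1) = 17.
That gives (17*3 + 2)/(17*1 + 1) = 53/18.
Compare the errors: |x - 3/1| = |334*1 - 3*113|/(113*1) = 5/113, and |x - 53/18| = |334*18 - 53*113|/(113*18) = 23/2034.
Cross-multiplying, 23*113 = 2599 < 10170 = 5*2034, so 23/2034 is smaller: the intermediate fraction 53/18 is closer to x than 3/1.

53/18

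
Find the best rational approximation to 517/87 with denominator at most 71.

Expand x = 517/87 as a continued fraction with the Euclidean algorithm:
  517 = 5*87 + 82, so a_0 = 5.
  87 = 1*82 + 5, so a_1 = 1.
  82 = 16*5 + 2, so a_2 = 16.
  5 = 2*2 + 1, so a_3 = 2.
  2 = 2*1 + 0, so a_4 = 2.
so x = [5; 1, 16, 2, 2].
Convergents (p_i = a_i*p_{i-1} + p_{i-2}, q_i = a_i*q_{i-1} + q_{i-2} with p_{-2}=0, p_{-1}=1, q_{-2}=1, q_{-1}=0), until the denominator exceeds 71:
  i=0: a_0=5, p_0 = 5*1 + 0 = 5, q_0 = 5*0 + 1 = 1.
  i=1: a_1=1, p_1 = 1*5 + 1 = 6, q_1 = 1*1 + 0 = 1.
  i=2: a_2=16, p_2 = 16*6 + 5 = 101, q_2 = 16*1 + 1 = 17.
  i=3: a_3=2, p_3 = 2*101 + 6 = 208, q_3 = 2*17 + 1 = 35.
  i=4: a_4=2, p_4 = 2*208 + 101 = 517, q_4 = 2*35 + 17 = 87.
q_4 = 87 > 71, so the last convergent with denominator <= 71 is p_3/q_3 = 208/35.
The closest fraction with denominator <= 71 is either p_3/q_3 or the intermediate fraction (k*p_3 + p_2)/(k*q_3 + q_2) with the largest k >= 1 whose denominator stays <= 71; these approach x as k grows, and every other convergent or intermediate fraction in range is farther away.
Largest k: floor((71 - q_2)/q_3) = floor((71 - 17)/35) = 1.
That gives (1*208 + 101)/(1*35 + 17) = 309/52.
Compare the errors: |x - 208/35| = |517*35 - 208*87|/(87*35) = 1/3045, and |x - 309/52| = |517*52 - 309*87|/(87*52) = 1/4524.
Cross-multiplying, 1*3045 = 3045 < 4524 = 1*4524, so 1/4524 is smaller: the intermediate fraction 309/52 is closer to x than 208/35.

309/52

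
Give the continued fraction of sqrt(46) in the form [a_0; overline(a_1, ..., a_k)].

Write x_i = (sqrt(46) + m_i)/d_i with (m_0, d_0) = (0, 1). a_0 = floor(sqrt(46)) = 6, since 6^2 = 36 <= 46 < 49 = 7^2.
Iterate m_{i+1} = d_i*a_i - m_i, d_{i+1} = (46 - m_{i+1}^2)/d_i, a_{i+1} = floor((a_0 + m_{i+1})/d_{i+1}):
  m_1 = 1*6 - 0 = 6, d_1 = (46 - 6^2)/1 = 10/1 = 10, a_1 = floor((6 + 6)/10) = 1.
  m_2 = 10*1 - 6 = 4, d_2 = (46 - 4^2)/10 = 30/10 = 3, a_2 = floor((6 + 4)/3) = 3.
  m_3 = 3*3 - 4 = 5, d_3 = (46 - 5^2)/3 = 21/3 = 7, a_3 = floor((6 + 5)/7) = 1.
  m_4 = 7*1 - 5 = 2, d_4 = (46 - 2^2)/7 = 42/7 = 6, a_4 = floor((6 + 2)/6) = 1.
  m_5 = 6*1 - 2 = 4, d_5 = (46 - 4^2)/6 = 30/6 = 5, a_5 = floor((6 + 4)/5) = 2.
  m_6 = 5*2 - 4 = 6, d_6 = (46 - 6^2)/5 = 10/5 = 2, a_6 = floor((6 + 6)/2) = 6.
  m_7 = 2*6 - 6 = 6, d_7 = (46 - 6^2)/2 = 10/2 = 5, a_7 = floor((6 + 6)/5) = 2.
  m_8 = 5*2 - 6 = 4, d_8 = (46 - 4^2)/5 = 30/5 = 6, a_8 = floor((6 + 4)/6) = 1.
  m_9 = 6*1 - 4 = 2, d_9 = (46 - 2^2)/6 = 42/6 = 7, a_9 = floor((6 + 2)/7) = 1.
  m_10 = 7*1 - 2 = 5, d_10 = (46 - 5^2)/7 = 21/7 = 3, a_10 = floor((6 + 5)/3) = 3.
  m_11 = 3*3 - 5 = 4, d_11 = (46 - 4^2)/3 = 30/3 = 10, a_11 = floor((6 + 4)/10) = 1.
  m_12 = 10*1 - 4 = 6, d_12 = (46 - 6^2)/10 = 10/10 = 1, a_12 = floor((6 + 6)/1) = 12.
  m_13 = 1*12 - 6 = 6, d_13 = (46 - 6^2)/1 = 10/1 = 10: (m_13, d_13) = (m_1, d_1) = (6, 10), so from here the quotients repeat a_1, ..., a_12; the period length is 12.
Hence the expansion of sqrt(46) is a_0 = 6 followed by the repeating block 1, 3, 1, 1, 2, 6, 2, 1, 1, 3, 1, 12 (period 12).

[6; overline(1, 3, 1, 1, 2, 6, 2, 1, 1, 3, 1, 12)]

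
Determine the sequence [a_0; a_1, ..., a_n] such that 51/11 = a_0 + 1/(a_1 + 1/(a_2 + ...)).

[4; 1, 1, 1, 3]

Run the Euclidean algorithm on 51 and 11; the successive quotients are the partial quotients a_0, a_1, ... (each step inverts the fractional part left over by the previous one):
  51 = 4*11 + 7, so a_0 = 4.
  11 = 1*7 + 4, so a_1 = 1.
  7 = 1*4 + 3, so a_2 = 1.
  4 = 1*3 + 1, so a_3 = 1.
  3 = 3*1 + 0, so a_4 = 3.
The remainder reaches 0 after 5 divisions, so the expansion has 5 partial quotients, read off in order.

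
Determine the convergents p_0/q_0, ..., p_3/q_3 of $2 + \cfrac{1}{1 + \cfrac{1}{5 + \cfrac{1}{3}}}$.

Using the convergent recurrence p_i = a_i*p_{i-1} + p_{i-2}, q_i = a_i*q_{i-1} + q_{i-2} with p_{-2}=0, p_{-1}=1, q_{-2}=1, q_{-1}=0:
  i=0: a_0=2, p_0 = 2*1 + 0 = 2, q_0 = 2*0 + 1 = 1.
  i=1: a_1=1, p_1 = 1*2 + 1 = 3, q_1 = 1*1 + 0 = 1.
  i=2: a_2=5, p_2 = 5*3 + 2 = 17, q_2 = 5*1 + 1 = 6.
  i=3: a_3=3, p_3 = 3*17 + 3 = 54, q_3 = 3*6 + 1 = 19.

2/1, 3/1, 17/6, 54/19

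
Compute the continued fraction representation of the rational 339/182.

[1; 1, 6, 3, 1, 1, 3]

Run the Euclidean algorithm on 339 and 182; the successive quotients are the partial quotients a_0, a_1, ... (each step inverts the fractional part left over by the previous one):
  339 = 1*182 + 157, so a_0 = 1.
  182 = 1*157 + 25, so a_1 = 1.
  157 = 6*25 + 7, so a_2 = 6.
  25 = 3*7 + 4, so a_3 = 3.
  7 = 1*4 + 3, so a_4 = 1.
  4 = 1*3 + 1, so a_5 = 1.
  3 = 3*1 + 0, so a_6 = 3.
The remainder reaches 0 after 7 divisions, so the expansion has 7 partial quotients, read off in order.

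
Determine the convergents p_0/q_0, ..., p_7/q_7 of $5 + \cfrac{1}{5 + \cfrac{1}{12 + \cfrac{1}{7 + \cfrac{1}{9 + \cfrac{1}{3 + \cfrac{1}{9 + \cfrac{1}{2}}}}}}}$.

Using the convergent recurrence p_i = a_i*p_{i-1} + p_{i-2}, q_i = a_i*q_{i-1} + q_{i-2} with p_{-2}=0, p_{-1}=1, q_{-2}=1, q_{-1}=0:
  i=0: a_0=5, p_0 = 5*1 + 0 = 5, q_0 = 5*0 + 1 = 1.
  i=1: a_1=5, p_1 = 5*5 + 1 = 26, q_1 = 5*1 + 0 = 5.
  i=2: a_2=12, p_2 = 12*26 + 5 = 317, q_2 = 12*5 + 1 = 61.
  i=3: a_3=7, p_3 = 7*317 + 26 = 2245, q_3 = 7*61 + 5 = 432.
  i=4: a_4=9, p_4 = 9*2245 + 317 = 20522, q_4 = 9*432 + 61 = 3949.
  i=5: a_5=3, p_5 = 3*20522 + 2245 = 63811, q_5 = 3*3949 + 432 = 12279.
  i=6: a_6=9, p_6 = 9*63811 + 20522 = 594821, q_6 = 9*12279 + 3949 = 114460.
  i=7: a_7=2, p_7 = 2*594821 + 63811 = 1253453, q_7 = 2*114460 + 12279 = 241199.

5/1, 26/5, 317/61, 2245/432, 20522/3949, 63811/12279, 594821/114460, 1253453/241199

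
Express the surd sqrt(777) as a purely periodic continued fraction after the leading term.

[27; (1, 6, 1, 54)]

Write x_i = (sqrt(777) + m_i)/d_i with (m_0, d_0) = (0, 1). a_0 = floor(sqrt(777)) = 27, since 27^2 = 729 <= 777 < 784 = 28^2.
Iterate m_{i+1} = d_i*a_i - m_i, d_{i+1} = (777 - m_{i+1}^2)/d_i, a_{i+1} = floor((a_0 + m_{i+1})/d_{i+1}):
  m_1 = 1*27 - 0 = 27, d_1 = (777 - 27^2)/1 = 48/1 = 48, a_1 = floor((27 + 27)/48) = 1.
  m_2 = 48*1 - 27 = 21, d_2 = (777 - 21^2)/48 = 336/48 = 7, a_2 = floor((27 + 21)/7) = 6.
  m_3 = 7*6 - 21 = 21, d_3 = (777 - 21^2)/7 = 336/7 = 48, a_3 = floor((27 + 21)/48) = 1.
  m_4 = 48*1 - 21 = 27, d_4 = (777 - 27^2)/48 = 48/48 = 1, a_4 = floor((27 + 27)/1) = 54.
  m_5 = 1*54 - 27 = 27, d_5 = (777 - 27^2)/1 = 48/1 = 48: (m_5, d_5) = (m_1, d_1) = (27, 48), so from here the quotients repeat a_1, ..., a_4; the period length is 4.
Hence the expansion of sqrt(777) is a_0 = 27 followed by the repeating block 1, 6, 1, 54 (period 4).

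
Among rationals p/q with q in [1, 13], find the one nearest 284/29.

49/5

Expand x = 284/29 as a continued fraction with the Euclidean algorithm:
  284 = 9*29 + 23, so a_0 = 9.
  29 = 1*23 + 6, so a_1 = 1.
  23 = 3*6 + 5, so a_2 = 3.
  6 = 1*5 + 1, so a_3 = 1.
  5 = 5*1 + 0, so a_4 = 5.
so x = [9; 1, 3, 1, 5].
Convergents (p_i = a_i*p_{i-1} + p_{i-2}, q_i = a_i*q_{i-1} + q_{i-2} with p_{-2}=0, p_{-1}=1, q_{-2}=1, q_{-1}=0), until the denominator exceeds 13:
  i=0: a_0=9, p_0 = 9*1 + 0 = 9, q_0 = 9*0 + 1 = 1.
  i=1: a_1=1, p_1 = 1*9 + 1 = 10, q_1 = 1*1 + 0 = 1.
  i=2: a_2=3, p_2 = 3*10 + 9 = 39, q_2 = 3*1 + 1 = 4.
  i=3: a_3=1, p_3 = 1*39 + 10 = 49, q_3 = 1*4 + 1 = 5.
  i=4: a_4=5, p_4 = 5*49 + 39 = 284, q_4 = 5*5 + 4 = 29.
q_4 = 29 > 13, so the last convergent with denominator <= 13 is p_3/q_3 = 49/5.
The closest fraction with denominator <= 13 is either p_3/q_3 or the intermediate fraction (k*p_3 + p_2)/(k*q_3 + q_2) with the largest k >= 1 whose denominator stays <= 13; these approach x as k grows, and every other convergent or intermediate fraction in range is farther away.
Largest k: floor((13 - q_2)/q_3) = floor((13 - 4)/5) = 1.
That gives (1*49 + 39)/(1*5 + 4) = 88/9.
Compare the errors: |x - 49/5| = |284*5 - 49*29|/(29*5) = 1/145, and |x - 88/9| = |284*9 - 88*29|/(29*9) = 4/261.
Cross-multiplying, 1*261 = 261 < 580 = 4*145, so 1/145 is smaller: the convergent 49/5 is closer to x than 88/9.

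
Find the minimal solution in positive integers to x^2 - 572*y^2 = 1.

First expand sqrt(572) as a continued fraction. With x_i = (sqrt(572) + m_i)/d_i and (m_0, d_0) = (0, 1): a_0 = floor(sqrt(572)) = 23, since 23^2 = 529 <= 572 < 576 = 24^2.
Iterate m_{i+1} = d_i*a_i - m_i, d_{i+1} = (572 - m_{i+1}^2)/d_i, a_{i+1} = floor((a_0 + m_{i+1})/d_{i+1}):
  m_1 = 1*23 - 0 = 23, d_1 = (572 - 23^2)/1 = 43/1 = 43, a_1 = floor((23 + 23)/43) = 1.
  m_2 = 43*1 - 23 = 20, d_2 = (572 - 20^2)/43 = 172/43 = 4, a_2 = floor((23 + 20)/4) = 10.
  m_3 = 4*10 - 20 = 20, d_3 = (572 - 20^2)/4 = 172/4 = 43, a_3 = floor((23 + 20)/43) = 1.
  m_4 = 43*1 - 20 = 23, d_4 = (572 - 23^2)/43 = 43/43 = 1, a_4 = floor((23 + 23)/1) = 46.
  m_5 = 1*46 - 23 = 23, d_5 = (572 - 23^2)/1 = 43/1 = 43: (m_5, d_5) = (m_1, d_1) = (23, 43), so from here the quotients repeat a_1, ..., a_4; the period length is 4.
So sqrt(572) = [23; (1, 10, 1, 46)] with period length k = 4.
k is even, so the fundamental solution of x^2 - 572y^2 = 1 is (p_{k-1}, q_{k-1}) = (p_3, q_3); compute convergents through index 3.
Convergents (p_i = a_i*p_{i-1} + p_{i-2}, q_i = a_i*q_{i-1} + q_{i-2} with p_{-2}=0, p_{-1}=1, q_{-2}=1, q_{-1}=0):
  i=0: a_0=23, p_0 = 23*1 + 0 = 23, q_0 = 23*0 + 1 = 1.
  i=1: a_1=1, p_1 = 1*23 + 1 = 24, q_1 = 1*1 + 0 = 1.
  i=2: a_2=10, p_2 = 10*24 + 23 = 263, q_2 = 10*1 + 1 = 11.
  i=3: a_3=1, p_3 = 1*263 + 24 = 287, q_3 = 1*11 + 1 = 12.
Check: 287^2 - 572*12^2 = 82369 - 82368 = 1, so (x, y) = (287, 12) solves the equation, and by the theorem it is the least positive solution.

(x, y) = (287, 12)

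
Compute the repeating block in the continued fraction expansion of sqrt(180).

Write x_i = (sqrt(180) + m_i)/d_i with (m_0, d_0) = (0, 1). a_0 = floor(sqrt(180)) = 13, since 13^2 = 169 <= 180 < 196 = 14^2.
Iterate m_{i+1} = d_i*a_i - m_i, d_{i+1} = (180 - m_{i+1}^2)/d_i, a_{i+1} = floor((a_0 + m_{i+1})/d_{i+1}):
  m_1 = 1*13 - 0 = 13, d_1 = (180 - 13^2)/1 = 11/1 = 11, a_1 = floor((13 + 13)/11) = 2.
  m_2 = 11*2 - 13 = 9, d_2 = (180 - 9^2)/11 = 99/11 = 9, a_2 = floor((13 + 9)/9) = 2.
  m_3 = 9*2 - 9 = 9, d_3 = (180 - 9^2)/9 = 99/9 = 11, a_3 = floor((13 + 9)/11) = 2.
  m_4 = 11*2 - 9 = 13, d_4 = (180 - 13^2)/11 = 11/11 = 1, a_4 = floor((13 + 13)/1) = 26.
  m_5 = 1*26 - 13 = 13, d_5 = (180 - 13^2)/1 = 11/1 = 11: (m_5, d_5) = (m_1, d_1) = (13, 11), so from here the quotients repeat a_1, ..., a_4; the period length is 4.
Hence the expansion of sqrt(180) is a_0 = 13 followed by the repeating block 2, 2, 2, 26 (period 4).

[13; (2, 2, 2, 26)]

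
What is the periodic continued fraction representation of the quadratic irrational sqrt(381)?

[19; (1, 1, 12, 1, 1, 38)]

Write x_i = (sqrt(381) + m_i)/d_i with (m_0, d_0) = (0, 1). a_0 = floor(sqrt(381)) = 19, since 19^2 = 361 <= 381 < 400 = 20^2.
Iterate m_{i+1} = d_i*a_i - m_i, d_{i+1} = (381 - m_{i+1}^2)/d_i, a_{i+1} = floor((a_0 + m_{i+1})/d_{i+1}):
  m_1 = 1*19 - 0 = 19, d_1 = (381 - 19^2)/1 = 20/1 = 20, a_1 = floor((19 + 19)/20) = 1.
  m_2 = 20*1 - 19 = 1, d_2 = (381 - 1^2)/20 = 380/20 = 19, a_2 = floor((19 + 1)/19) = 1.
  m_3 = 19*1 - 1 = 18, d_3 = (381 - 18^2)/19 = 57/19 = 3, a_3 = floor((19 + 18)/3) = 12.
  m_4 = 3*12 - 18 = 18, d_4 = (381 - 18^2)/3 = 57/3 = 19, a_4 = floor((19 + 18)/19) = 1.
  m_5 = 19*1 - 18 = 1, d_5 = (381 - 1^2)/19 = 380/19 = 20, a_5 = floor((19 + 1)/20) = 1.
  m_6 = 20*1 - 1 = 19, d_6 = (381 - 19^2)/20 = 20/20 = 1, a_6 = floor((19 + 19)/1) = 38.
  m_7 = 1*38 - 19 = 19, d_7 = (381 - 19^2)/1 = 20/1 = 20: (m_7, d_7) = (m_1, d_1) = (19, 20), so from here the quotients repeat a_1, ..., a_6; the period length is 6.
Hence the expansion of sqrt(381) is a_0 = 19 followed by the repeating block 1, 1, 12, 1, 1, 38 (period 6).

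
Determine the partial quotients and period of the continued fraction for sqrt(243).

[15; (1, 1, 2, 3, 15, 3, 2, 1, 1, 30)]

Write x_i = (sqrt(243) + m_i)/d_i with (m_0, d_0) = (0, 1). a_0 = floor(sqrt(243)) = 15, since 15^2 = 225 <= 243 < 256 = 16^2.
Iterate m_{i+1} = d_i*a_i - m_i, d_{i+1} = (243 - m_{i+1}^2)/d_i, a_{i+1} = floor((a_0 + m_{i+1})/d_{i+1}):
  m_1 = 1*15 - 0 = 15, d_1 = (243 - 15^2)/1 = 18/1 = 18, a_1 = floor((15 + 15)/18) = 1.
  m_2 = 18*1 - 15 = 3, d_2 = (243 - 3^2)/18 = 234/18 = 13, a_2 = floor((15 + 3)/13) = 1.
  m_3 = 13*1 - 3 = 10, d_3 = (243 - 10^2)/13 = 143/13 = 11, a_3 = floor((15 + 10)/11) = 2.
  m_4 = 11*2 - 10 = 12, d_4 = (243 - 12^2)/11 = 99/11 = 9, a_4 = floor((15 + 12)/9) = 3.
  m_5 = 9*3 - 12 = 15, d_5 = (243 - 15^2)/9 = 18/9 = 2, a_5 = floor((15 + 15)/2) = 15.
  m_6 = 2*15 - 15 = 15, d_6 = (243 - 15^2)/2 = 18/2 = 9, a_6 = floor((15 + 15)/9) = 3.
  m_7 = 9*3 - 15 = 12, d_7 = (243 - 12^2)/9 = 99/9 = 11, a_7 = floor((15 + 12)/11) = 2.
  m_8 = 11*2 - 12 = 10, d_8 = (243 - 10^2)/11 = 143/11 = 13, a_8 = floor((15 + 10)/13) = 1.
  m_9 = 13*1 - 10 = 3, d_9 = (243 - 3^2)/13 = 234/13 = 18, a_9 = floor((15 + 3)/18) = 1.
  m_10 = 18*1 - 3 = 15, d_10 = (243 - 15^2)/18 = 18/18 = 1, a_10 = floor((15 + 15)/1) = 30.
  m_11 = 1*30 - 15 = 15, d_11 = (243 - 15^2)/1 = 18/1 = 18: (m_11, d_11) = (m_1, d_1) = (15, 18), so from here the quotients repeat a_1, ..., a_10; the period length is 10.
Hence the expansion of sqrt(243) is a_0 = 15 followed by the repeating block 1, 1, 2, 3, 15, 3, 2, 1, 1, 30 (period 10).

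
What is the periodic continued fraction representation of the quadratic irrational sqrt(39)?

[6; (4, 12)]

Write x_i = (sqrt(39) + m_i)/d_i with (m_0, d_0) = (0, 1). a_0 = floor(sqrt(39)) = 6, since 6^2 = 36 <= 39 < 49 = 7^2.
Iterate m_{i+1} = d_i*a_i - m_i, d_{i+1} = (39 - m_{i+1}^2)/d_i, a_{i+1} = floor((a_0 + m_{i+1})/d_{i+1}):
  m_1 = 1*6 - 0 = 6, d_1 = (39 - 6^2)/1 = 3/1 = 3, a_1 = floor((6 + 6)/3) = 4.
  m_2 = 3*4 - 6 = 6, d_2 = (39 - 6^2)/3 = 3/3 = 1, a_2 = floor((6 + 6)/1) = 12.
  m_3 = 1*12 - 6 = 6, d_3 = (39 - 6^2)/1 = 3/1 = 3: (m_3, d_3) = (m_1, d_1) = (6, 3), so from here the quotients repeat a_1, a_2; the period length is 2.
Hence the expansion of sqrt(39) is a_0 = 6 followed by the repeating block 4, 12 (period 2).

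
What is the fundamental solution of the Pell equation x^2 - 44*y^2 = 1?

(x, y) = (199, 30)

First expand sqrt(44) as a continued fraction. With x_i = (sqrt(44) + m_i)/d_i and (m_0, d_0) = (0, 1): a_0 = floor(sqrt(44)) = 6, since 6^2 = 36 <= 44 < 49 = 7^2.
Iterate m_{i+1} = d_i*a_i - m_i, d_{i+1} = (44 - m_{i+1}^2)/d_i, a_{i+1} = floor((a_0 + m_{i+1})/d_{i+1}):
  m_1 = 1*6 - 0 = 6, d_1 = (44 - 6^2)/1 = 8/1 = 8, a_1 = floor((6 + 6)/8) = 1.
  m_2 = 8*1 - 6 = 2, d_2 = (44 - 2^2)/8 = 40/8 = 5, a_2 = floor((6 + 2)/5) = 1.
  m_3 = 5*1 - 2 = 3, d_3 = (44 - 3^2)/5 = 35/5 = 7, a_3 = floor((6 + 3)/7) = 1.
  m_4 = 7*1 - 3 = 4, d_4 = (44 - 4^2)/7 = 28/7 = 4, a_4 = floor((6 + 4)/4) = 2.
  m_5 = 4*2 - 4 = 4, d_5 = (44 - 4^2)/4 = 28/4 = 7, a_5 = floor((6 + 4)/7) = 1.
  m_6 = 7*1 - 4 = 3, d_6 = (44 - 3^2)/7 = 35/7 = 5, a_6 = floor((6 + 3)/5) = 1.
  m_7 = 5*1 - 3 = 2, d_7 = (44 - 2^2)/5 = 40/5 = 8, a_7 = floor((6 + 2)/8) = 1.
  m_8 = 8*1 - 2 = 6, d_8 = (44 - 6^2)/8 = 8/8 = 1, a_8 = floor((6 + 6)/1) = 12.
  m_9 = 1*12 - 6 = 6, d_9 = (44 - 6^2)/1 = 8/1 = 8: (m_9, d_9) = (m_1, d_1) = (6, 8), so from here the quotients repeat a_1, ..., a_8; the period length is 8.
So sqrt(44) = [6; (1, 1, 1, 2, 1, 1, 1, 12)] with period length k = 8.
k is even, so the fundamental solution of x^2 - 44y^2 = 1 is (p_{k-1}, q_{k-1}) = (p_7, q_7); compute convergents through index 7.
Convergents (p_i = a_i*p_{i-1} + p_{i-2}, q_i = a_i*q_{i-1} + q_{i-2} with p_{-2}=0, p_{-1}=1, q_{-2}=1, q_{-1}=0):
  i=0: a_0=6, p_0 = 6*1 + 0 = 6, q_0 = 6*0 + 1 = 1.
  i=1: a_1=1, p_1 = 1*6 + 1 = 7, q_1 = 1*1 + 0 = 1.
  i=2: a_2=1, p_2 = 1*7 + 6 = 13, q_2 = 1*1 + 1 = 2.
  i=3: a_3=1, p_3 = 1*13 + 7 = 20, q_3 = 1*2 + 1 = 3.
  i=4: a_4=2, p_4 = 2*20 + 13 = 53, q_4 = 2*3 + 2 = 8.
  i=5: a_5=1, p_5 = 1*53 + 20 = 73, q_5 = 1*8 + 3 = 11.
  i=6: a_6=1, p_6 = 1*73 + 53 = 126, q_6 = 1*11 + 8 = 19.
  i=7: a_7=1, p_7 = 1*126 + 73 = 199, q_7 = 1*19 + 11 = 30.
Check: 199^2 - 44*30^2 = 39601 - 39600 = 1, so (x, y) = (199, 30) solves the equation, and by the theorem it is the least positive solution.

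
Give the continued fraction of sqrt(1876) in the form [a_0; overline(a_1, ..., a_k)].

Write x_i = (sqrt(1876) + m_i)/d_i with (m_0, d_0) = (0, 1). a_0 = floor(sqrt(1876)) = 43, since 43^2 = 1849 <= 1876 < 1936 = 44^2.
Iterate m_{i+1} = d_i*a_i - m_i, d_{i+1} = (1876 - m_{i+1}^2)/d_i, a_{i+1} = floor((a_0 + m_{i+1})/d_{i+1}):
  m_1 = 1*43 - 0 = 43, d_1 = (1876 - 43^2)/1 = 27/1 = 27, a_1 = floor((43 + 43)/27) = 3.
  m_2 = 27*3 - 43 = 38, d_2 = (1876 - 38^2)/27 = 432/27 = 16, a_2 = floor((43 + 38)/16) = 5.
  m_3 = 16*5 - 38 = 42, d_3 = (1876 - 42^2)/16 = 112/16 = 7, a_3 = floor((43 + 42)/7) = 12.
  m_4 = 7*12 - 42 = 42, d_4 = (1876 - 42^2)/7 = 112/7 = 16, a_4 = floor((43 + 42)/16) = 5.
  m_5 = 16*5 - 42 = 38, d_5 = (1876 - 38^2)/16 = 432/16 = 27, a_5 = floor((43 + 38)/27) = 3.
  m_6 = 27*3 - 38 = 43, d_6 = (1876 - 43^2)/27 = 27/27 = 1, a_6 = floor((43 + 43)/1) = 86.
  m_7 = 1*86 - 43 = 43, d_7 = (1876 - 43^2)/1 = 27/1 = 27: (m_7, d_7) = (m_1, d_1) = (43, 27), so from here the quotients repeat a_1, ..., a_6; the period length is 6.
Hence the expansion of sqrt(1876) is a_0 = 43 followed by the repeating block 3, 5, 12, 5, 3, 86 (period 6).

[43; overline(3, 5, 12, 5, 3, 86)]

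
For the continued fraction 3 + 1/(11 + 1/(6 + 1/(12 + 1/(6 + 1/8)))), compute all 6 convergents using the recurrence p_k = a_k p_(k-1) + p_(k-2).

Using the convergent recurrence p_i = a_i*p_{i-1} + p_{i-2}, q_i = a_i*q_{i-1} + q_{i-2} with p_{-2}=0, p_{-1}=1, q_{-2}=1, q_{-1}=0:
  i=0: a_0=3, p_0 = 3*1 + 0 = 3, q_0 = 3*0 + 1 = 1.
  i=1: a_1=11, p_1 = 11*3 + 1 = 34, q_1 = 11*1 + 0 = 11.
  i=2: a_2=6, p_2 = 6*34 + 3 = 207, q_2 = 6*11 + 1 = 67.
  i=3: a_3=12, p_3 = 12*207 + 34 = 2518, q_3 = 12*67 + 11 = 815.
  i=4: a_4=6, p_4 = 6*2518 + 207 = 15315, q_4 = 6*815 + 67 = 4957.
  i=5: a_5=8, p_5 = 8*15315 + 2518 = 125038, q_5 = 8*4957 + 815 = 40471.

3/1, 34/11, 207/67, 2518/815, 15315/4957, 125038/40471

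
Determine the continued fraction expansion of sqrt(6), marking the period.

[2; (2, 4)]

Write x_i = (sqrt(6) + m_i)/d_i with (m_0, d_0) = (0, 1). a_0 = floor(sqrt(6)) = 2, since 2^2 = 4 <= 6 < 9 = 3^2.
Iterate m_{i+1} = d_i*a_i - m_i, d_{i+1} = (6 - m_{i+1}^2)/d_i, a_{i+1} = floor((a_0 + m_{i+1})/d_{i+1}):
  m_1 = 1*2 - 0 = 2, d_1 = (6 - 2^2)/1 = 2/1 = 2, a_1 = floor((2 + 2)/2) = 2.
  m_2 = 2*2 - 2 = 2, d_2 = (6 - 2^2)/2 = 2/2 = 1, a_2 = floor((2 + 2)/1) = 4.
  m_3 = 1*4 - 2 = 2, d_3 = (6 - 2^2)/1 = 2/1 = 2: (m_3, d_3) = (m_1, d_1) = (2, 2), so from here the quotients repeat a_1, a_2; the period length is 2.
Hence the expansion of sqrt(6) is a_0 = 2 followed by the repeating block 2, 4 (period 2).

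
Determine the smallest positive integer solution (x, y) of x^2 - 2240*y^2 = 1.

(x, y) = (10081, 213)

First expand sqrt(2240) as a continued fraction. With x_i = (sqrt(2240) + m_i)/d_i and (m_0, d_0) = (0, 1): a_0 = floor(sqrt(2240)) = 47, since 47^2 = 2209 <= 2240 < 2304 = 48^2.
Iterate m_{i+1} = d_i*a_i - m_i, d_{i+1} = (2240 - m_{i+1}^2)/d_i, a_{i+1} = floor((a_0 + m_{i+1})/d_{i+1}):
  m_1 = 1*47 - 0 = 47, d_1 = (2240 - 47^2)/1 = 31/1 = 31, a_1 = floor((47 + 47)/31) = 3.
  m_2 = 31*3 - 47 = 46, d_2 = (2240 - 46^2)/31 = 124/31 = 4, a_2 = floor((47 + 46)/4) = 23.
  m_3 = 4*23 - 46 = 46, d_3 = (2240 - 46^2)/4 = 124/4 = 31, a_3 = floor((47 + 46)/31) = 3.
  m_4 = 31*3 - 46 = 47, d_4 = (2240 - 47^2)/31 = 31/31 = 1, a_4 = floor((47 + 47)/1) = 94.
  m_5 = 1*94 - 47 = 47, d_5 = (2240 - 47^2)/1 = 31/1 = 31: (m_5, d_5) = (m_1, d_1) = (47, 31), so from here the quotients repeat a_1, ..., a_4; the period length is 4.
So sqrt(2240) = [47; (3, 23, 3, 94)] with period length k = 4.
k is even, so the fundamental solution of x^2 - 2240y^2 = 1 is (p_{k-1}, q_{k-1}) = (p_3, q_3); compute convergents through index 3.
Convergents (p_i = a_i*p_{i-1} + p_{i-2}, q_i = a_i*q_{i-1} + q_{i-2} with p_{-2}=0, p_{-1}=1, q_{-2}=1, q_{-1}=0):
  i=0: a_0=47, p_0 = 47*1 + 0 = 47, q_0 = 47*0 + 1 = 1.
  i=1: a_1=3, p_1 = 3*47 + 1 = 142, q_1 = 3*1 + 0 = 3.
  i=2: a_2=23, p_2 = 23*142 + 47 = 3313, q_2 = 23*3 + 1 = 70.
  i=3: a_3=3, p_3 = 3*3313 + 142 = 10081, q_3 = 3*70 + 3 = 213.
Check: 10081^2 - 2240*213^2 = 101626561 - 101626560 = 1, so (x, y) = (10081, 213) solves the equation, and by the theorem it is the least positive solution.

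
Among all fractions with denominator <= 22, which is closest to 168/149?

Expand x = 168/149 as a continued fraction with the Euclidean algorithm:
  168 = 1*149 + 19, so a_0 = 1.
  149 = 7*19 + 16, so a_1 = 7.
  19 = 1*16 + 3, so a_2 = 1.
  16 = 5*3 + 1, so a_3 = 5.
  3 = 3*1 + 0, so a_4 = 3.
so x = [1; 7, 1, 5, 3].
Convergents (p_i = a_i*p_{i-1} + p_{i-2}, q_i = a_i*q_{i-1} + q_{i-2} with p_{-2}=0, p_{-1}=1, q_{-2}=1, q_{-1}=0), until the denominator exceeds 22:
  i=0: a_0=1, p_0 = 1*1 + 0 = 1, q_0 = 1*0 + 1 = 1.
  i=1: a_1=7, p_1 = 7*1 + 1 = 8, q_1 = 7*1 + 0 = 7.
  i=2: a_2=1, p_2 = 1*8 + 1 = 9, q_2 = 1*7 + 1 = 8.
  i=3: a_3=5, p_3 = 5*9 + 8 = 53, q_3 = 5*8 + 7 = 47.
q_3 = 47 > 22, so the last convergent with denominator <= 22 is p_2/q_2 = 9/8.
The closest fraction with denominator <= 22 is either p_2/q_2 or the intermediate fraction (k*p_2 + p_1)/(k*q_2 + q_1) with the largest k >= 1 whose denominator stays <= 22; these approach x as k grows, and every other convergent or intermediate fraction in range is farther away.
Largest k: floor((22 - q_1)/q_2) = floor((22 - 7)/8) = 1.
That gives (1*9 + 8)/(1*8 + 7) = 17/15.
Compare the errors: |x - 9/8| = |168*8 - 9*149|/(149*8) = 3/1192, and |x - 17/15| = |168*15 - 17*149|/(149*15) = 13/2235.
Cross-multiplying, 3*2235 = 6705 < 15496 = 13*1192, so 3/1192 is smaller: the convergent 9/8 is closer to x than 17/15.

9/8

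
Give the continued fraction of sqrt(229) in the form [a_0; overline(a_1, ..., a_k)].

Write x_i = (sqrt(229) + m_i)/d_i with (m_0, d_0) = (0, 1). a_0 = floor(sqrt(229)) = 15, since 15^2 = 225 <= 229 < 256 = 16^2.
Iterate m_{i+1} = d_i*a_i - m_i, d_{i+1} = (229 - m_{i+1}^2)/d_i, a_{i+1} = floor((a_0 + m_{i+1})/d_{i+1}):
  m_1 = 1*15 - 0 = 15, d_1 = (229 - 15^2)/1 = 4/1 = 4, a_1 = floor((15 + 15)/4) = 7.
  m_2 = 4*7 - 15 = 13, d_2 = (229 - 13^2)/4 = 60/4 = 15, a_2 = floor((15 + 13)/15) = 1.
  m_3 = 15*1 - 13 = 2, d_3 = (229 - 2^2)/15 = 225/15 = 15, a_3 = floor((15 + 2)/15) = 1.
  m_4 = 15*1 - 2 = 13, d_4 = (229 - 13^2)/15 = 60/15 = 4, a_4 = floor((15 + 13)/4) = 7.
  m_5 = 4*7 - 13 = 15, d_5 = (229 - 15^2)/4 = 4/4 = 1, a_5 = floor((15 + 15)/1) = 30.
  m_6 = 1*30 - 15 = 15, d_6 = (229 - 15^2)/1 = 4/1 = 4: (m_6, d_6) = (m_1, d_1) = (15, 4), so from here the quotients repeat a_1, ..., a_5; the period length is 5.
Hence the expansion of sqrt(229) is a_0 = 15 followed by the repeating block 7, 1, 1, 7, 30 (period 5).

[15; overline(7, 1, 1, 7, 30)]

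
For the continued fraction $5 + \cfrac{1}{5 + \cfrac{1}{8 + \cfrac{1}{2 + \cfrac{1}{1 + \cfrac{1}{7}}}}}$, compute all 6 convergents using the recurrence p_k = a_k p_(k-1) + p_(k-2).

5/1, 26/5, 213/41, 452/87, 665/128, 5107/983

Using the convergent recurrence p_i = a_i*p_{i-1} + p_{i-2}, q_i = a_i*q_{i-1} + q_{i-2} with p_{-2}=0, p_{-1}=1, q_{-2}=1, q_{-1}=0:
  i=0: a_0=5, p_0 = 5*1 + 0 = 5, q_0 = 5*0 + 1 = 1.
  i=1: a_1=5, p_1 = 5*5 + 1 = 26, q_1 = 5*1 + 0 = 5.
  i=2: a_2=8, p_2 = 8*26 + 5 = 213, q_2 = 8*5 + 1 = 41.
  i=3: a_3=2, p_3 = 2*213 + 26 = 452, q_3 = 2*41 + 5 = 87.
  i=4: a_4=1, p_4 = 1*452 + 213 = 665, q_4 = 1*87 + 41 = 128.
  i=5: a_5=7, p_5 = 7*665 + 452 = 5107, q_5 = 7*128 + 87 = 983.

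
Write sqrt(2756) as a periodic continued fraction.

Write x_i = (sqrt(2756) + m_i)/d_i with (m_0, d_0) = (0, 1). a_0 = floor(sqrt(2756)) = 52, since 52^2 = 2704 <= 2756 < 2809 = 53^2.
Iterate m_{i+1} = d_i*a_i - m_i, d_{i+1} = (2756 - m_{i+1}^2)/d_i, a_{i+1} = floor((a_0 + m_{i+1})/d_{i+1}):
  m_1 = 1*52 - 0 = 52, d_1 = (2756 - 52^2)/1 = 52/1 = 52, a_1 = floor((52 + 52)/52) = 2.
  m_2 = 52*2 - 52 = 52, d_2 = (2756 - 52^2)/52 = 52/52 = 1, a_2 = floor((52 + 52)/1) = 104.
  m_3 = 1*104 - 52 = 52, d_3 = (2756 - 52^2)/1 = 52/1 = 52: (m_3, d_3) = (m_1, d_1) = (52, 52), so from here the quotients repeat a_1, a_2; the period length is 2.
Hence the expansion of sqrt(2756) is a_0 = 52 followed by the repeating block 2, 104 (period 2).

[52; (2, 104)]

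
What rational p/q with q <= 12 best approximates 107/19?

62/11

Expand x = 107/19 as a continued fraction with the Euclidean algorithm:
  107 = 5*19 + 12, so a_0 = 5.
  19 = 1*12 + 7, so a_1 = 1.
  12 = 1*7 + 5, so a_2 = 1.
  7 = 1*5 + 2, so a_3 = 1.
  5 = 2*2 + 1, so a_4 = 2.
  2 = 2*1 + 0, so a_5 = 2.
so x = [5; 1, 1, 1, 2, 2].
Convergents (p_i = a_i*p_{i-1} + p_{i-2}, q_i = a_i*q_{i-1} + q_{i-2} with p_{-2}=0, p_{-1}=1, q_{-2}=1, q_{-1}=0), until the denominator exceeds 12:
  i=0: a_0=5, p_0 = 5*1 + 0 = 5, q_0 = 5*0 + 1 = 1.
  i=1: a_1=1, p_1 = 1*5 + 1 = 6, q_1 = 1*1 + 0 = 1.
  i=2: a_2=1, p_2 = 1*6 + 5 = 11, q_2 = 1*1 + 1 = 2.
  i=3: a_3=1, p_3 = 1*11 + 6 = 17, q_3 = 1*2 + 1 = 3.
  i=4: a_4=2, p_4 = 2*17 + 11 = 45, q_4 = 2*3 + 2 = 8.
  i=5: a_5=2, p_5 = 2*45 + 17 = 107, q_5 = 2*8 + 3 = 19.
q_5 = 19 > 12, so the last convergent with denominator <= 12 is p_4/q_4 = 45/8.
The closest fraction with denominator <= 12 is either p_4/q_4 or the intermediate fraction (k*p_4 + p_3)/(k*q_4 + q_3) with the largest k >= 1 whose denominator stays <= 12; these approach x as k grows, and every other convergent or intermediate fraction in range is farther away.
Largest k: floor((12 - q_3)/q_4) = floor((12 - 3)/8) = 1.
That gives (1*45 + 17)/(1*8 + 3) = 62/11.
Compare the errors: |x - 45/8| = |107*8 - 45*19|/(19*8) = 1/152, and |x - 62/11| = |107*11 - 62*19|/(19*11) = 1/209.
Cross-multiplying, 1*152 = 152 < 209 = 1*209, so 1/209 is smaller: the intermediate fraction 62/11 is closer to x than 45/8.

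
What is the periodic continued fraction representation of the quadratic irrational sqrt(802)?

Write x_i = (sqrt(802) + m_i)/d_i with (m_0, d_0) = (0, 1). a_0 = floor(sqrt(802)) = 28, since 28^2 = 784 <= 802 < 841 = 29^2.
Iterate m_{i+1} = d_i*a_i - m_i, d_{i+1} = (802 - m_{i+1}^2)/d_i, a_{i+1} = floor((a_0 + m_{i+1})/d_{i+1}):
  m_1 = 1*28 - 0 = 28, d_1 = (802 - 28^2)/1 = 18/1 = 18, a_1 = floor((28 + 28)/18) = 3.
  m_2 = 18*3 - 28 = 26, d_2 = (802 - 26^2)/18 = 126/18 = 7, a_2 = floor((28 + 26)/7) = 7.
  m_3 = 7*7 - 26 = 23, d_3 = (802 - 23^2)/7 = 273/7 = 39, a_3 = floor((28 + 23)/39) = 1.
  m_4 = 39*1 - 23 = 16, d_4 = (802 - 16^2)/39 = 546/39 = 14, a_4 = floor((28 + 16)/14) = 3.
  m_5 = 14*3 - 16 = 26, d_5 = (802 - 26^2)/14 = 126/14 = 9, a_5 = floor((28 + 26)/9) = 6.
  m_6 = 9*6 - 26 = 28, d_6 = (802 - 28^2)/9 = 18/9 = 2, a_6 = floor((28 + 28)/2) = 28.
  m_7 = 2*28 - 28 = 28, d_7 = (802 - 28^2)/2 = 18/2 = 9, a_7 = floor((28 + 28)/9) = 6.
  m_8 = 9*6 - 28 = 26, d_8 = (802 - 26^2)/9 = 126/9 = 14, a_8 = floor((28 + 26)/14) = 3.
  m_9 = 14*3 - 26 = 16, d_9 = (802 - 16^2)/14 = 546/14 = 39, a_9 = floor((28 + 16)/39) = 1.
  m_10 = 39*1 - 16 = 23, d_10 = (802 - 23^2)/39 = 273/39 = 7, a_10 = floor((28 + 23)/7) = 7.
  m_11 = 7*7 - 23 = 26, d_11 = (802 - 26^2)/7 = 126/7 = 18, a_11 = floor((28 + 26)/18) = 3.
  m_12 = 18*3 - 26 = 28, d_12 = (802 - 28^2)/18 = 18/18 = 1, a_12 = floor((28 + 28)/1) = 56.
  m_13 = 1*56 - 28 = 28, d_13 = (802 - 28^2)/1 = 18/1 = 18: (m_13, d_13) = (m_1, d_1) = (28, 18), so from here the quotients repeat a_1, ..., a_12; the period length is 12.
Hence the expansion of sqrt(802) is a_0 = 28 followed by the repeating block 3, 7, 1, 3, 6, 28, 6, 3, 1, 7, 3, 56 (period 12).

[28; (3, 7, 1, 3, 6, 28, 6, 3, 1, 7, 3, 56)]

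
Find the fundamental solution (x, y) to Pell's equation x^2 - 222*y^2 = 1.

(x, y) = (149, 10)

First expand sqrt(222) as a continued fraction. With x_i = (sqrt(222) + m_i)/d_i and (m_0, d_0) = (0, 1): a_0 = floor(sqrt(222)) = 14, since 14^2 = 196 <= 222 < 225 = 15^2.
Iterate m_{i+1} = d_i*a_i - m_i, d_{i+1} = (222 - m_{i+1}^2)/d_i, a_{i+1} = floor((a_0 + m_{i+1})/d_{i+1}):
  m_1 = 1*14 - 0 = 14, d_1 = (222 - 14^2)/1 = 26/1 = 26, a_1 = floor((14 + 14)/26) = 1.
  m_2 = 26*1 - 14 = 12, d_2 = (222 - 12^2)/26 = 78/26 = 3, a_2 = floor((14 + 12)/3) = 8.
  m_3 = 3*8 - 12 = 12, d_3 = (222 - 12^2)/3 = 78/3 = 26, a_3 = floor((14 + 12)/26) = 1.
  m_4 = 26*1 - 12 = 14, d_4 = (222 - 14^2)/26 = 26/26 = 1, a_4 = floor((14 + 14)/1) = 28.
  m_5 = 1*28 - 14 = 14, d_5 = (222 - 14^2)/1 = 26/1 = 26: (m_5, d_5) = (m_1, d_1) = (14, 26), so from here the quotients repeat a_1, ..., a_4; the period length is 4.
So sqrt(222) = [14; (1, 8, 1, 28)] with period length k = 4.
k is even, so the fundamental solution of x^2 - 222y^2 = 1 is (p_{k-1}, q_{k-1}) = (p_3, q_3); compute convergents through index 3.
Convergents (p_i = a_i*p_{i-1} + p_{i-2}, q_i = a_i*q_{i-1} + q_{i-2} with p_{-2}=0, p_{-1}=1, q_{-2}=1, q_{-1}=0):
  i=0: a_0=14, p_0 = 14*1 + 0 = 14, q_0 = 14*0 + 1 = 1.
  i=1: a_1=1, p_1 = 1*14 + 1 = 15, q_1 = 1*1 + 0 = 1.
  i=2: a_2=8, p_2 = 8*15 + 14 = 134, q_2 = 8*1 + 1 = 9.
  i=3: a_3=1, p_3 = 1*134 + 15 = 149, q_3 = 1*9 + 1 = 10.
Check: 149^2 - 222*10^2 = 22201 - 22200 = 1, so (x, y) = (149, 10) solves the equation, and by the theorem it is the least positive solution.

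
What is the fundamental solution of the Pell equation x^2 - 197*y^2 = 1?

First expand sqrt(197) as a continued fraction. With x_i = (sqrt(197) + m_i)/d_i and (m_0, d_0) = (0, 1): a_0 = floor(sqrt(197)) = 14, since 14^2 = 196 <= 197 < 225 = 15^2.
Iterate m_{i+1} = d_i*a_i - m_i, d_{i+1} = (197 - m_{i+1}^2)/d_i, a_{i+1} = floor((a_0 + m_{i+1})/d_{i+1}):
  m_1 = 1*14 - 0 = 14, d_1 = (197 - 14^2)/1 = 1/1 = 1, a_1 = floor((14 + 14)/1) = 28.
  m_2 = 1*28 - 14 = 14, d_2 = (197 - 14^2)/1 = 1/1 = 1: (m_2, d_2) = (m_1, d_1) = (14, 1), so from here the quotient a_1 repeats; the period length is 1.
So sqrt(197) = [14; (28)] with period length k = 1.
k is odd, so (p_{k-1}, q_{k-1}) only solves x^2 - 197y^2 = -1 and the fundamental solution of x^2 - 197y^2 = 1 is (p_{2k-1}, q_{2k-1}) = (p_1, q_1); compute convergents through index 1, running through the period twice.
Convergents (p_i = a_i*p_{i-1} + p_{i-2}, q_i = a_i*q_{i-1} + q_{i-2} with p_{-2}=0, p_{-1}=1, q_{-2}=1, q_{-1}=0):
  i=0: a_0=14, p_0 = 14*1 + 0 = 14, q_0 = 14*0 + 1 = 1.
  i=1: a_1=28, p_1 = 28*14 + 1 = 393, q_1 = 28*1 + 0 = 28.
Indeed p_0^2 - 197*q_0^2 = 196 - 197 = -1, not +1.
Check: 393^2 - 197*28^2 = 154449 - 154448 = 1, so (x, y) = (393, 28) solves the equation, and by the theorem it is the least positive solution.

(x, y) = (393, 28)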